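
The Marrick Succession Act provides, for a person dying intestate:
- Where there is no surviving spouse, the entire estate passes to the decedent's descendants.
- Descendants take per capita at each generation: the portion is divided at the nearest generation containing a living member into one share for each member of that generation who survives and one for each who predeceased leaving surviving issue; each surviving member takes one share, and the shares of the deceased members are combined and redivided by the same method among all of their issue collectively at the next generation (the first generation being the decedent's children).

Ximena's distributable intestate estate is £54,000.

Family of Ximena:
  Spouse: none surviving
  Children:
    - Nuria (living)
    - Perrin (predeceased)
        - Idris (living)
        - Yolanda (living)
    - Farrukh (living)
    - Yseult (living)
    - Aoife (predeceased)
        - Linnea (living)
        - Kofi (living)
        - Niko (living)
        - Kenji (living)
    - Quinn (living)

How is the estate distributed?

The entire £54,000 passes to the descendants.
That amount (£54,000) is divided at the children's generation into 6 shares of £9,000. Nuria, Farrukh, Yseult, and Quinn each take £9,000. The 2 shares of the deceased (Perrin and Aoife) are combined into a pool of £18,000.
That pool (£18,000) is divided at the grandchildren's generation equally among Idris, Yolanda, Linnea, Kofi, Niko, and Kenji: £3,000 each.

Nuria: £9,000; Idris: £3,000; Yolanda: £3,000; Farrukh: £9,000; Yseult: £9,000; Linnea: £3,000; Kofi: £3,000; Niko: £3,000; Kenji: £3,000; Quinn: £9,000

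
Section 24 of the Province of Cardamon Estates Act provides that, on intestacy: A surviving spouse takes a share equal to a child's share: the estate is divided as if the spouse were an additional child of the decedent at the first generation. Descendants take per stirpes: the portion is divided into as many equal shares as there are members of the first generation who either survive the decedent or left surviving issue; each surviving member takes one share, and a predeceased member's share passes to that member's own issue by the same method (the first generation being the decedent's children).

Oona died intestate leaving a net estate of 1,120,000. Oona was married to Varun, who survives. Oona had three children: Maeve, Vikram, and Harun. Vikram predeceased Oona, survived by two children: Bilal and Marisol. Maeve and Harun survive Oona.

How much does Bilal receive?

The spouse counts as an additional share at the children's level, so there are 4 primary shares of 280,000. Varun takes one such share (280,000).
The children's combined portion (840,000) is divided into 3 shares of 280,000: Maeve and Harun each take 280,000; Vikram's 280,000 share passes to Vikram's issue.
Vikram's share (280,000) is divided into 2 shares of 140,000: Bilal and Marisol each take 140,000.

Bilal receives 140,000.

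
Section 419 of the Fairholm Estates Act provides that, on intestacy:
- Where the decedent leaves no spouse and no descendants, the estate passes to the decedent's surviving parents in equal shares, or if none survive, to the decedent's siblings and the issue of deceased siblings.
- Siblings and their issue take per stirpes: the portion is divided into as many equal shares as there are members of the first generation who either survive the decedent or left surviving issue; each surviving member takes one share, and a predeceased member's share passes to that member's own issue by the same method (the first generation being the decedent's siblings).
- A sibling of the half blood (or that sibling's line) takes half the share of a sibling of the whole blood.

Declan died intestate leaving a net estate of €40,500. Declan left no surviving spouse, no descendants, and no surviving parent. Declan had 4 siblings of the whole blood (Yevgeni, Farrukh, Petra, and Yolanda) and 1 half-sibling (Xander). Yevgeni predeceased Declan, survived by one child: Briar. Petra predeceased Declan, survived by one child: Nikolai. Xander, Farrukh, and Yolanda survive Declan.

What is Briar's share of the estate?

The entire €40,500 passes to the siblings and their issue.
Counting each half-blood sibling's line as half a unit, there are 9/2 units in €40,500, so one unit is €9,000. Whole-blood lines (Yevgeni, Farrukh, Petra, and Yolanda) take €9,000 each; half-blood lines (Xander) take €4,500 each.
Yevgeni's share (€9,000) passes entirely to Briar.
Petra's share (€9,000) passes entirely to Nikolai.

Briar receives €9,000.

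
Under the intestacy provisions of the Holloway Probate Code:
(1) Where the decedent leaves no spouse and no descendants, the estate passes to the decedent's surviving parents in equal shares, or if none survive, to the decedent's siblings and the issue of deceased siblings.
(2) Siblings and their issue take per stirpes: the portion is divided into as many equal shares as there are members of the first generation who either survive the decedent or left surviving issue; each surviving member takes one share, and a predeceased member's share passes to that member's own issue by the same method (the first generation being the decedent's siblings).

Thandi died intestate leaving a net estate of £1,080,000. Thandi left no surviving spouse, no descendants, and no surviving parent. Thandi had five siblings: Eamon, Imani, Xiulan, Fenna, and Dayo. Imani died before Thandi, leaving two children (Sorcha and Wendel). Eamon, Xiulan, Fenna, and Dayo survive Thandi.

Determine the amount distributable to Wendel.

The entire £1,080,000 passes to the siblings and their issue.
That amount (£1,080,000) is divided into 5 shares of £216,000: Eamon, Xiulan, Fenna, and Dayo each take £216,000; Imani's £216,000 share passes to Imani's issue.
Imani's share (£216,000) is divided into 2 shares of £108,000: Sorcha and Wendel each take £108,000.

Wendel receives £108,000.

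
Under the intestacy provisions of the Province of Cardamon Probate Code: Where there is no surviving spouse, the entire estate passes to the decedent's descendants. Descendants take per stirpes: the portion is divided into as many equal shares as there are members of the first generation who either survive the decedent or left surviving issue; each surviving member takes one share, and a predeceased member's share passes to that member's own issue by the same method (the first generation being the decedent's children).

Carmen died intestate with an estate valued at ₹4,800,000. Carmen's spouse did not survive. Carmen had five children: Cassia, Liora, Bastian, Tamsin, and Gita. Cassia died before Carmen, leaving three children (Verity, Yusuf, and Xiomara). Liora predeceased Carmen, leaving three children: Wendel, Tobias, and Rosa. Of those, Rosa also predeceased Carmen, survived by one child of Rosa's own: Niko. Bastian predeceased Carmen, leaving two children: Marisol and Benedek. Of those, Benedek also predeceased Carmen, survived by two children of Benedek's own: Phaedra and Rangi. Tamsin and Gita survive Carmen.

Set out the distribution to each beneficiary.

Verity: ₹320,000; Yusuf: ₹320,000; Xiomara: ₹320,000; Wendel: ₹320,000; Tobias: ₹320,000; Niko: ₹320,000; Marisol: ₹480,000; Phaedra: ₹240,000; Rangi: ₹240,000; Tamsin: ₹960,000; Gita: ₹960,000

The entire ₹4,800,000 passes to the descendants.
That amount (₹4,800,000) is divided into 5 shares of ₹960,000: Tamsin and Gita each take ₹960,000; Cassia's ₹960,000 share passes to Cassia's issue; Liora's ₹960,000 share passes to Liora's issue; Bastian's ₹960,000 share passes to Bastian's issue.
Cassia's share (₹960,000) is divided into 3 shares of ₹320,000: Verity, Yusuf, and Xiomara each take ₹320,000.
Liora's share (₹960,000) is divided into 3 shares of ₹320,000: Wendel and Tobias each take ₹320,000; Rosa's ₹320,000 share passes to Rosa's issue.
Rosa's share (₹320,000) passes entirely to Niko.
Bastian's share (₹960,000) is divided into 2 shares of ₹480,000: Marisol takes ₹480,000; Benedek's ₹480,000 share passes to Benedek's issue.
Benedek's share (₹480,000) is divided into 2 shares of ₹240,000: Phaedra and Rangi each take ₹240,000.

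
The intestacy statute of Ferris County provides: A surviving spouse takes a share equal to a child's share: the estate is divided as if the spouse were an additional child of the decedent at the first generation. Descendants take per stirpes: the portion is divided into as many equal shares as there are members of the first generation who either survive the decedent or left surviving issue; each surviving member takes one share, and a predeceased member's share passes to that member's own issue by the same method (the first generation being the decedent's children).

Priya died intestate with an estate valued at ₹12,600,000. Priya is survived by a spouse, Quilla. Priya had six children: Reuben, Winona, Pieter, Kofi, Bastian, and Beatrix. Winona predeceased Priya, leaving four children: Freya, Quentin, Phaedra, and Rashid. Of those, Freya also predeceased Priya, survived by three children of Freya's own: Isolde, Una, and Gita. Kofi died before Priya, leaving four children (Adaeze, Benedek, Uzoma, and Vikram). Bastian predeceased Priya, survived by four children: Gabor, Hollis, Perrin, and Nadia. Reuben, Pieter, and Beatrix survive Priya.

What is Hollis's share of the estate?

Hollis receives ₹450,000.

The spouse counts as an additional share at the children's level, so there are 7 primary shares of ₹1,800,000. Quilla takes one such share (₹1,800,000).
The children's combined portion (₹10,800,000) is divided into 6 shares of ₹1,800,000: Reuben, Pieter, and Beatrix each take ₹1,800,000; Winona's ₹1,800,000 share passes to Winona's issue; Kofi's ₹1,800,000 share passes to Kofi's issue; Bastian's ₹1,800,000 share passes to Bastian's issue.
Winona's share (₹1,800,000) is divided into 4 shares of ₹450,000: Quentin, Phaedra, and Rashid each take ₹450,000; Freya's ₹450,000 share passes to Freya's issue.
Freya's share (₹450,000) is divided into 3 shares of ₹150,000: Isolde, Una, and Gita each take ₹150,000.
Kofi's share (₹1,800,000) is divided into 4 shares of ₹450,000: Adaeze, Benedek, Uzoma, and Vikram each take ₹450,000.
Bastian's share (₹1,800,000) is divided into 4 shares of ₹450,000: Gabor, Hollis, Perrin, and Nadia each take ₹450,000.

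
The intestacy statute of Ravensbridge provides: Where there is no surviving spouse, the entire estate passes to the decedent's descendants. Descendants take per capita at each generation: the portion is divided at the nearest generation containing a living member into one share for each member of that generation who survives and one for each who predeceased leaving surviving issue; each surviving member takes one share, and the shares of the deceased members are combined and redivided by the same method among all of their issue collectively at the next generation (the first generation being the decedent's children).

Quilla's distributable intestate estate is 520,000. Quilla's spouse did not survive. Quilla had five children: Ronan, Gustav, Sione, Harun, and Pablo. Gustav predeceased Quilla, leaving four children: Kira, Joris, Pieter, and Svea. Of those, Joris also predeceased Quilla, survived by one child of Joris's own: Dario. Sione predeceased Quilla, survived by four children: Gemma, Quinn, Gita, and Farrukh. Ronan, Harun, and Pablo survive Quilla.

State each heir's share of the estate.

Ronan: 104,000; Kira: 26,000; Dario: 26,000; Pieter: 26,000; Svea: 26,000; Gemma: 26,000; Quinn: 26,000; Gita: 26,000; Farrukh: 26,000; Harun: 104,000; Pablo: 104,000

The entire 520,000 passes to the descendants.
That amount (520,000) is divided at the children's generation into 5 shares of 104,000. Ronan, Harun, and Pablo each take 104,000. The 2 shares of the deceased (Gustav and Sione) are combined into a pool of 208,000.
That pool (208,000) is divided at the grandchildren's generation into 8 shares of 26,000. Kira, Pieter, Svea, Gemma, Quinn, Gita, and Farrukh each take 26,000. The remaining share for the deceased Joris (26,000) is carried to the next generation.
That pool (26,000) passes entirely to Dario, the sole taker at the great-grandchildren's generation.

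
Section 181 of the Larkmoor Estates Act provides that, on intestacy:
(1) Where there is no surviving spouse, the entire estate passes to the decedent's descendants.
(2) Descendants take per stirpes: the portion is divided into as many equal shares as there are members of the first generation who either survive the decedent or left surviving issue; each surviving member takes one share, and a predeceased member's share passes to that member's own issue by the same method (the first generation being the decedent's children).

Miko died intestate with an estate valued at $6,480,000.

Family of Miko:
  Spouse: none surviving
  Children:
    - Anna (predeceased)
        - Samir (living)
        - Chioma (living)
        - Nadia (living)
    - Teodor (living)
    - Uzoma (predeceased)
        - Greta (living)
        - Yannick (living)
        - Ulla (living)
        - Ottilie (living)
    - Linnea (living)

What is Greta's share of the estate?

Greta receives $405,000.

The entire $6,480,000 passes to the descendants.
That amount ($6,480,000) is divided into 4 shares of $1,620,000: Teodor and Linnea each take $1,620,000; Anna's $1,620,000 share passes to Anna's issue; Uzoma's $1,620,000 share passes to Uzoma's issue.
Anna's share ($1,620,000) is divided into 3 shares of $540,000: Samir, Chioma, and Nadia each take $540,000.
Uzoma's share ($1,620,000) is divided into 4 shares of $405,000: Greta, Yannick, Ulla, and Ottilie each take $405,000.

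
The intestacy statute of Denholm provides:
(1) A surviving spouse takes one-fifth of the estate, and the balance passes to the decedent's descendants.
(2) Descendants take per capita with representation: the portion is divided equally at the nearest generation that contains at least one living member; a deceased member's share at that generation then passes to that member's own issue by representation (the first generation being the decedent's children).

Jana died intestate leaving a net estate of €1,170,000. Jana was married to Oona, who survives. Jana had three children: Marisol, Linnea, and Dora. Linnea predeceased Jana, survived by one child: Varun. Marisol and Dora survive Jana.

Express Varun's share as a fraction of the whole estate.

Varun receives 4/15 of the estate.

Oona takes one-fifth of €1,170,000 = €234,000. The remaining €936,000 passes to the descendants.
The descendants' portion (€936,000) is divided into 3 shares of €312,000: Marisol and Dora each take €312,000; Linnea's €312,000 share passes to Linnea's issue.
Linnea's share (€312,000) passes entirely to Varun.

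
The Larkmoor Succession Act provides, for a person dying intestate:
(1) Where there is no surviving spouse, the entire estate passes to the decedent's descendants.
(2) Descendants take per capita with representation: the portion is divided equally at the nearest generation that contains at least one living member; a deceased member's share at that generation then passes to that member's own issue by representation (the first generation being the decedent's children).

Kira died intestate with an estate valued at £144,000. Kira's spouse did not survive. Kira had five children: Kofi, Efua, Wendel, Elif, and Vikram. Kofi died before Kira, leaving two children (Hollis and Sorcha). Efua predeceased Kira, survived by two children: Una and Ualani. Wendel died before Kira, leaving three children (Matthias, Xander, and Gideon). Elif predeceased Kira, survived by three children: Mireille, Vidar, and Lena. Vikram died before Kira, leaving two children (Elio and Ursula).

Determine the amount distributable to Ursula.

Ursula receives £12,000.

The entire £144,000 passes to the descendants.
No child survives, so the initial division is made at the grandchildren's generation.
That amount (£144,000) is divided into 12 shares of £12,000: Hollis, Sorcha, Una, Ualani, Matthias, Xander, Gideon, Mireille, Vidar, Lena, Elio, and Ursula each take £12,000.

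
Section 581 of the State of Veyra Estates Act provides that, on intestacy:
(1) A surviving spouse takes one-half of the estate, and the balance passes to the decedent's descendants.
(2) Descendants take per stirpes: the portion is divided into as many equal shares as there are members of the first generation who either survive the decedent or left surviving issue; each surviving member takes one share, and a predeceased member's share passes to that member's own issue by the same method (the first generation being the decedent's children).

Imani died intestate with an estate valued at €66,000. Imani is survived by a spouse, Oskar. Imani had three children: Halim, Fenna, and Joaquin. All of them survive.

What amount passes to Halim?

Halim receives €11,000.

Oskar takes one-half of €66,000 = €33,000. The remaining €33,000 passes to the descendants.
The descendants' portion (€33,000) is divided into 3 shares of €11,000: Halim, Fenna, and Joaquin each take €11,000.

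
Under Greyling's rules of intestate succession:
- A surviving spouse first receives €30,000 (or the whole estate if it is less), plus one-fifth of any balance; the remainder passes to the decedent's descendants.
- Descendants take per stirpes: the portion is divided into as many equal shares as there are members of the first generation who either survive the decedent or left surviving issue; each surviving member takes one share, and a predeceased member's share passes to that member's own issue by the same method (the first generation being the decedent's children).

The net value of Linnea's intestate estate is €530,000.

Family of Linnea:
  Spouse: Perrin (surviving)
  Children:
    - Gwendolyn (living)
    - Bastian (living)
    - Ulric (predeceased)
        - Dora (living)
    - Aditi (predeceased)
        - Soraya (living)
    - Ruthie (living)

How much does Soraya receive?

Soraya receives €80,000.

Perrin first takes €30,000, leaving a balance of €500,000. Perrin then takes one-fifth of the balance (€100,000), for a total of €130,000. The remaining €400,000 passes to the descendants.
The descendants' portion (€400,000) is divided into 5 shares of €80,000: Gwendolyn, Bastian, and Ruthie each take €80,000; Ulric's €80,000 share passes to Ulric's issue; Aditi's €80,000 share passes to Aditi's issue.
Ulric's share (€80,000) passes entirely to Dora.
Aditi's share (€80,000) passes entirely to Soraya.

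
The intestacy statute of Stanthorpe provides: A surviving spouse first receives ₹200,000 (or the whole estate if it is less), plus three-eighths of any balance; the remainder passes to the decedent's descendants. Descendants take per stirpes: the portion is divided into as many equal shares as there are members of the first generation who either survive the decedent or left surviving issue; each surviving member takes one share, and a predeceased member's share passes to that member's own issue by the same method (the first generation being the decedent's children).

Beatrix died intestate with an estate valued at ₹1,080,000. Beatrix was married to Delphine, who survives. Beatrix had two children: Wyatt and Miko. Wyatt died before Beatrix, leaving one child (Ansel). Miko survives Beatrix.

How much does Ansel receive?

Delphine first takes ₹200,000, leaving a balance of ₹880,000. Delphine then takes three-eighths of the balance (₹330,000), for a total of ₹530,000. The remaining ₹550,000 passes to the descendants.
The descendants' portion (₹550,000) is divided into 2 shares of ₹275,000: Miko takes ₹275,000; Wyatt's ₹275,000 share passes to Wyatt's issue.
Wyatt's share (₹275,000) passes entirely to Ansel.

Ansel receives ₹275,000.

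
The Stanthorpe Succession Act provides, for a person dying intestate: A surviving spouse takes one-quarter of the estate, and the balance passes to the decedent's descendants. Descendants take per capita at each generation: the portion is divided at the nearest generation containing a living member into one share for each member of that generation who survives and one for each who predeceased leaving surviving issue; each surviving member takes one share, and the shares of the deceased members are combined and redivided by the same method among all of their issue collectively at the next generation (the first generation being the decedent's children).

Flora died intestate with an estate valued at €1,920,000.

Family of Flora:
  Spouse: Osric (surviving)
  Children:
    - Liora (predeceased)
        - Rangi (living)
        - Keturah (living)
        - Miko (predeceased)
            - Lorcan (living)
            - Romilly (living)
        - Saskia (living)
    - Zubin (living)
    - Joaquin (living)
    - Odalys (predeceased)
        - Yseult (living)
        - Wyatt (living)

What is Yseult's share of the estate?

Yseult receives €120,000.

Osric takes one-quarter of €1,920,000 = €480,000. The remaining €1,440,000 passes to the descendants.
The descendants' portion (€1,440,000) is divided at the children's generation into 4 shares of €360,000. Zubin and Joaquin each take €360,000. The 2 shares of the deceased (Liora and Odalys) are combined into a pool of €720,000.
That pool (€720,000) is divided at the grandchildren's generation into 6 shares of €120,000. Rangi, Keturah, Saskia, Yseult, and Wyatt each take €120,000. The remaining share for the deceased Miko (€120,000) is carried to the next generation.
That pool (€120,000) is divided at the great-grandchildren's generation equally among Lorcan and Romilly: €60,000 each.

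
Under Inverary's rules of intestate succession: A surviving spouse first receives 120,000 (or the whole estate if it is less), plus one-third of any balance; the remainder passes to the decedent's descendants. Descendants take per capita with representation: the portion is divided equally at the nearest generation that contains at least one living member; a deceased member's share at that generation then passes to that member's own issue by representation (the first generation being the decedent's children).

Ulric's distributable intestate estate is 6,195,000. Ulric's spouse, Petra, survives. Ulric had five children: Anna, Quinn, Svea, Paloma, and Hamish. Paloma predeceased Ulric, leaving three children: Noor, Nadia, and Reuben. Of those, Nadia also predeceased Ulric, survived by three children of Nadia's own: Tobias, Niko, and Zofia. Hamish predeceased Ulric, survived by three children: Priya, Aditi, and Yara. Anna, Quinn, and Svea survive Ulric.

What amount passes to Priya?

Petra first takes 120,000, leaving a balance of 6,075,000. Petra then takes one-third of the balance (2,025,000), for a total of 2,145,000. The remaining 4,050,000 passes to the descendants.
The descendants' portion (4,050,000) is divided into 5 shares of 810,000: Anna, Quinn, and Svea each take 810,000; Paloma's 810,000 share passes to Paloma's issue; Hamish's 810,000 share passes to Hamish's issue.
Paloma's share (810,000) is divided into 3 shares of 270,000: Noor and Reuben each take 270,000; Nadia's 270,000 share passes to Nadia's issue.
Nadia's share (270,000) is divided into 3 shares of 90,000: Tobias, Niko, and Zofia each take 90,000.
Hamish's share (810,000) is divided into 3 shares of 270,000: Priya, Aditi, and Yara each take 270,000.

Priya receives 270,000.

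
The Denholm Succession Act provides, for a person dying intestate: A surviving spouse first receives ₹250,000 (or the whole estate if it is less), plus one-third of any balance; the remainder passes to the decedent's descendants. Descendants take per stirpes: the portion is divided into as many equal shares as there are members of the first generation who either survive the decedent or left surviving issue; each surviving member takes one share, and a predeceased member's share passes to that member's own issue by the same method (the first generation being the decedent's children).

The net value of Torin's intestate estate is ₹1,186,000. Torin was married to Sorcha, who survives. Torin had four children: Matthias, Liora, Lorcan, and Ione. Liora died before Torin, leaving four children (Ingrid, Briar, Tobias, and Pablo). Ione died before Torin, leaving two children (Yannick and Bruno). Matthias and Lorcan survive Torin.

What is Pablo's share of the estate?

Sorcha first takes ₹250,000, leaving a balance of ₹936,000. Sorcha then takes one-third of the balance (₹312,000), for a total of ₹562,000. The remaining ₹624,000 passes to the descendants.
The descendants' portion (₹624,000) is divided into 4 shares of ₹156,000: Matthias and Lorcan each take ₹156,000; Liora's ₹156,000 share passes to Liora's issue; Ione's ₹156,000 share passes to Ione's issue.
Liora's share (₹156,000) is divided into 4 shares of ₹39,000: Ingrid, Briar, Tobias, and Pablo each take ₹39,000.
Ione's share (₹156,000) is divided into 2 shares of ₹78,000: Yannick and Bruno each take ₹78,000.

Pablo receives ₹39,000.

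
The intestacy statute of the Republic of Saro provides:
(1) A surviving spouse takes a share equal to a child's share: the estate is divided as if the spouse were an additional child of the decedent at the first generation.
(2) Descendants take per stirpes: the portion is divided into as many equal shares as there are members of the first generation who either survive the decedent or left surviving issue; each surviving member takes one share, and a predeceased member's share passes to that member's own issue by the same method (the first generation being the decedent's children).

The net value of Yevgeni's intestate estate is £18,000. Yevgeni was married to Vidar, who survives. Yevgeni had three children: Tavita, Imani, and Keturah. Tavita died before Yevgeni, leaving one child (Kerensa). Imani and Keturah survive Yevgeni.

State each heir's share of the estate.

The spouse counts as an additional share at the children's level, so there are 4 primary shares of £4,500. Vidar takes one such share (£4,500).
The children's combined portion (£13,500) is divided into 3 shares of £4,500: Imani and Keturah each take £4,500; Tavita's £4,500 share passes to Tavita's issue.
Tavita's share (£4,500) passes entirely to Kerensa.

Vidar: £4,500; Kerensa: £4,500; Imani: £4,500; Keturah: £4,500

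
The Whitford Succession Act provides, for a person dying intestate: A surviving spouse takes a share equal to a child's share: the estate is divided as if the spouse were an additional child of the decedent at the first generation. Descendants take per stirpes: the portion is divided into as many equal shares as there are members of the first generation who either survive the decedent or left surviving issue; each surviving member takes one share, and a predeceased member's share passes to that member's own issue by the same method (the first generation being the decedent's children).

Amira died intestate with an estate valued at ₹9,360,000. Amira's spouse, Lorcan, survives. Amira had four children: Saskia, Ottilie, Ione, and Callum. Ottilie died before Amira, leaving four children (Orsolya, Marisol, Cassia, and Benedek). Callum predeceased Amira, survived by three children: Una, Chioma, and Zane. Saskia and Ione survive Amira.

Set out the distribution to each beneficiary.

Lorcan: ₹1,872,000; Saskia: ₹1,872,000; Orsolya: ₹468,000; Marisol: ₹468,000; Cassia: ₹468,000; Benedek: ₹468,000; Ione: ₹1,872,000; Una: ₹624,000; Chioma: ₹624,000; Zane: ₹624,000

The spouse counts as an additional share at the children's level, so there are 5 primary shares of ₹1,872,000. Lorcan takes one such share (₹1,872,000).
The children's combined portion (₹7,488,000) is divided into 4 shares of ₹1,872,000: Saskia and Ione each take ₹1,872,000; Ottilie's ₹1,872,000 share passes to Ottilie's issue; Callum's ₹1,872,000 share passes to Callum's issue.
Ottilie's share (₹1,872,000) is divided into 4 shares of ₹468,000: Orsolya, Marisol, Cassia, and Benedek each take ₹468,000.
Callum's share (₹1,872,000) is divided into 3 shares of ₹624,000: Una, Chioma, and Zane each take ₹624,000.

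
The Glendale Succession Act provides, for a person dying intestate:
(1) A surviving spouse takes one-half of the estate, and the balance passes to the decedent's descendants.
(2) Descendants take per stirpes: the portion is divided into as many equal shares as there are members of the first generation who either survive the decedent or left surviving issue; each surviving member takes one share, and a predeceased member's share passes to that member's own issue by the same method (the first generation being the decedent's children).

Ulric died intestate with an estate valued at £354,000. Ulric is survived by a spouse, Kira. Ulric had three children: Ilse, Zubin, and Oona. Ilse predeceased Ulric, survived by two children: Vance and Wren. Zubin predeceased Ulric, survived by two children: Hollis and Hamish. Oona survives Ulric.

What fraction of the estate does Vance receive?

Vance receives 1/12 of the estate.

Kira takes one-half of £354,000 = £177,000. The remaining £177,000 passes to the descendants.
The descendants' portion (£177,000) is divided into 3 shares of £59,000: Oona takes £59,000; Ilse's £59,000 share passes to Ilse's issue; Zubin's £59,000 share passes to Zubin's issue.
Ilse's share (£59,000) is divided into 2 shares of £29,500: Vance and Wren each take £29,500.
Zubin's share (£59,000) is divided into 2 shares of £29,500: Hollis and Hamish each take £29,500.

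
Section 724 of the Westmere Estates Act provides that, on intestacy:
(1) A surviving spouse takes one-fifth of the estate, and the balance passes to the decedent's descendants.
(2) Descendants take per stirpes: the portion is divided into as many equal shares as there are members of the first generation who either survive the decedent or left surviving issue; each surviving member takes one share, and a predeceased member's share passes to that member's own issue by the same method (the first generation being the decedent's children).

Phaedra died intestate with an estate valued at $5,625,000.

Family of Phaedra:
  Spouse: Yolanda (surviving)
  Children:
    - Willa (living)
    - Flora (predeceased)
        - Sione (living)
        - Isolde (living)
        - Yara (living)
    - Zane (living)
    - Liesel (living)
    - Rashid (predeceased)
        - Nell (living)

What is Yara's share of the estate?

Yara receives $300,000.

Yolanda takes one-fifth of $5,625,000 = $1,125,000. The remaining $4,500,000 passes to the descendants.
The descendants' portion ($4,500,000) is divided into 5 shares of $900,000: Willa, Zane, and Liesel each take $900,000; Flora's $900,000 share passes to Flora's issue; Rashid's $900,000 share passes to Rashid's issue.
Flora's share ($900,000) is divided into 3 shares of $300,000: Sione, Isolde, and Yara each take $300,000.
Rashid's share ($900,000) passes entirely to Nell.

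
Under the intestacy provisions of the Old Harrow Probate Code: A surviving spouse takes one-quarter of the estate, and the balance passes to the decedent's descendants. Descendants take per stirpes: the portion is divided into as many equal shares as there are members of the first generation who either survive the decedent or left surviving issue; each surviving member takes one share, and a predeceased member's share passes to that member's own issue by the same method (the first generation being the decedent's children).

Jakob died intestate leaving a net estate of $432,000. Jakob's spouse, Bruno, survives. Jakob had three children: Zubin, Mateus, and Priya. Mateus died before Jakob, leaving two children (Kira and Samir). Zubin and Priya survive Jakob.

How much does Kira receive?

Bruno takes one-quarter of $432,000 = $108,000. The remaining $324,000 passes to the descendants.
The descendants' portion ($324,000) is divided into 3 shares of $108,000: Zubin and Priya each take $108,000; Mateus's $108,000 share passes to Mateus's issue.
Mateus's share ($108,000) is divided into 2 shares of $54,000: Kira and Samir each take $54,000.

Kira receives $54,000.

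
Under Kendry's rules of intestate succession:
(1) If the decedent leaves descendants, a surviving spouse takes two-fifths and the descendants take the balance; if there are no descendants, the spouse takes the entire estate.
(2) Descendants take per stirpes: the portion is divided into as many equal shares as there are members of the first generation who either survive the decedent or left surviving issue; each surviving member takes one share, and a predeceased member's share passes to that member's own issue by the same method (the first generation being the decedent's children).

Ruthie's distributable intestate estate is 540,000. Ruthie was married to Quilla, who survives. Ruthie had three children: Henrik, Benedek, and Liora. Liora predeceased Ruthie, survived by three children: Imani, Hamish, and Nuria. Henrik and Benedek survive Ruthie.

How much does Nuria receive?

Nuria receives 36,000.

Quilla takes two-fifths of 540,000 = 216,000. The remaining 324,000 passes to the descendants.
The descendants' portion (324,000) is divided into 3 shares of 108,000: Henrik and Benedek each take 108,000; Liora's 108,000 share passes to Liora's issue.
Liora's share (108,000) is divided into 3 shares of 36,000: Imani, Hamish, and Nuria each take 36,000.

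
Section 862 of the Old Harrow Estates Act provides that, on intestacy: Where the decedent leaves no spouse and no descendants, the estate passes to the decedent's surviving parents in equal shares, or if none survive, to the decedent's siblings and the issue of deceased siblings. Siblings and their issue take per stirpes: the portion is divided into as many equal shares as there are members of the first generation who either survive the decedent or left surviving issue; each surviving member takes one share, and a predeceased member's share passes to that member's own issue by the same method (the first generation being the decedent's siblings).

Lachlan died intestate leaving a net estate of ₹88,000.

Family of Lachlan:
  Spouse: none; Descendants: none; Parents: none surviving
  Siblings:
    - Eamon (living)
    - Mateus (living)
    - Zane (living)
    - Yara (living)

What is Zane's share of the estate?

Zane receives ₹22,000.

The entire ₹88,000 passes to the siblings and their issue.
That amount (₹88,000) is divided into 4 shares of ₹22,000: Eamon, Mateus, Zane, and Yara each take ₹22,000.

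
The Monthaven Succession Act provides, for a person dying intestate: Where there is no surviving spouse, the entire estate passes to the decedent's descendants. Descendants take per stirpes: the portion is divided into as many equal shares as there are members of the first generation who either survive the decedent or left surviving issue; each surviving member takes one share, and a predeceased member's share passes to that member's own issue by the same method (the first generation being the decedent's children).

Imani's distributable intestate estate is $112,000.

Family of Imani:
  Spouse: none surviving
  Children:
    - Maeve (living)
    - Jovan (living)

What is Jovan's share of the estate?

Jovan receives $56,000.

The entire $112,000 passes to the descendants.
That amount ($112,000) is divided into 2 shares of $56,000: Maeve and Jovan each take $56,000.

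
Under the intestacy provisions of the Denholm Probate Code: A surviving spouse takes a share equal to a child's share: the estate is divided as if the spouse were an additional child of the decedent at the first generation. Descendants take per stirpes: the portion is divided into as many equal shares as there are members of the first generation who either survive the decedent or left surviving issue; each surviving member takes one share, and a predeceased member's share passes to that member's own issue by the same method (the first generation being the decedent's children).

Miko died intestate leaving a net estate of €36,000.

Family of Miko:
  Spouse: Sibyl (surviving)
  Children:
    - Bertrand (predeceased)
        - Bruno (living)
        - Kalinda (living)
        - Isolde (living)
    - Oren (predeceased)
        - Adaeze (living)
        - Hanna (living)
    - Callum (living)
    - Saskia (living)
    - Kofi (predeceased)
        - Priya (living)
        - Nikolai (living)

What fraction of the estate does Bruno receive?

The spouse counts as an additional share at the children's level, so there are 6 primary shares of €6,000. Sibyl takes one such share (€6,000).
The children's combined portion (€30,000) is divided into 5 shares of €6,000: Callum and Saskia each take €6,000; Bertrand's €6,000 share passes to Bertrand's issue; Oren's €6,000 share passes to Oren's issue; Kofi's €6,000 share passes to Kofi's issue.
Bertrand's share (€6,000) is divided into 3 shares of €2,000: Bruno, Kalinda, and Isolde each take €2,000.
Oren's share (€6,000) is divided into 2 shares of €3,000: Adaeze and Hanna each take €3,000.
Kofi's share (€6,000) is divided into 2 shares of €3,000: Priya and Nikolai each take €3,000.

Bruno receives 1/18 of the estate.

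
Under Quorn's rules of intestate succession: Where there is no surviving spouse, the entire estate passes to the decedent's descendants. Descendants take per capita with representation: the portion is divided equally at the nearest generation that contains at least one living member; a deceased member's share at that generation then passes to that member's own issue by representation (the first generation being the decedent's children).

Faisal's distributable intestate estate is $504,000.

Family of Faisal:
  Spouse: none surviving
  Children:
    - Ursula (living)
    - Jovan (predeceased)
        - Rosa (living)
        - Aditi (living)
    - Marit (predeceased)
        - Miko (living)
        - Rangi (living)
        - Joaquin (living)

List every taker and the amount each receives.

The entire $504,000 passes to the descendants.
That amount ($504,000) is divided into 3 shares of $168,000: Ursula takes $168,000; Jovan's $168,000 share passes to Jovan's issue; Marit's $168,000 share passes to Marit's issue.
Jovan's share ($168,000) is divided into 2 shares of $84,000: Rosa and Aditi each take $84,000.
Marit's share ($168,000) is divided into 3 shares of $56,000: Miko, Rangi, and Joaquin each take $56,000.

Ursula: $168,000; Rosa: $84,000; Aditi: $84,000; Miko: $56,000; Rangi: $56,000; Joaquin: $56,000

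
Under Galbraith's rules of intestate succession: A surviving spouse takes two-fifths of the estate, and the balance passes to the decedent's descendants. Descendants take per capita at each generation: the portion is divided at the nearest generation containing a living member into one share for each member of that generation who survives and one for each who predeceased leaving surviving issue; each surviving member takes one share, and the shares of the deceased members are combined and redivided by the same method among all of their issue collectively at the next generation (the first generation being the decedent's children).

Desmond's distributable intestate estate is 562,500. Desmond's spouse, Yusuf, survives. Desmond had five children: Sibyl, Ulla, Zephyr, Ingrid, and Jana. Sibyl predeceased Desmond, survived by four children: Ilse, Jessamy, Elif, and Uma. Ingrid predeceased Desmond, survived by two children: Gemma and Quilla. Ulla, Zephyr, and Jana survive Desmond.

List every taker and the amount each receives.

Yusuf: 225,000; Ilse: 22,500; Jessamy: 22,500; Elif: 22,500; Uma: 22,500; Ulla: 67,500; Zephyr: 67,500; Gemma: 22,500; Quilla: 22,500; Jana: 67,500

Yusuf takes two-fifths of 562,500 = 225,000. The remaining 337,500 passes to the descendants.
The descendants' portion (337,500) is divided at the children's generation into 5 shares of 67,500. Ulla, Zephyr, and Jana each take 67,500. The 2 shares of the deceased (Sibyl and Ingrid) are combined into a pool of 135,000.
That pool (135,000) is divided at the grandchildren's generation equally among Ilse, Jessamy, Elif, Uma, Gemma, and Quilla: 22,500 each.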